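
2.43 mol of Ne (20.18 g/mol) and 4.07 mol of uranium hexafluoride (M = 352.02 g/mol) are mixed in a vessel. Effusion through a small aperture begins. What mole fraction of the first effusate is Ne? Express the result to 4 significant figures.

Rate_i ∝ x_i/√M_i (Graham's law weighted by mole fraction), so the effusate composition follows n_i/√M_i.
x_Ne(eff) = (n_Ne/√M_Ne) / (n_Ne/√M_Ne + n_UF₆/√M_UF₆)
= (2.43/√20.18) / (2.43/√20.18 + 4.07/√352.02) = 0.5409/(0.5409 + 0.2169) = 0.7138.

0.7138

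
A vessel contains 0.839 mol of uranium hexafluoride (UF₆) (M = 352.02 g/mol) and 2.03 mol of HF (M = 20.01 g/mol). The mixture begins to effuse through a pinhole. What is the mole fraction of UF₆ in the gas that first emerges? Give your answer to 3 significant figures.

0.0897

Each component's effusion rate ∝ (its partial pressure)·(1/√M) ∝ n_i/√M_i.
So x_UF₆ in the escaping gas = (n_UF₆/√M_UF₆) / Σ(n_i/√M_i)
= (0.839/√352.02) / (0.839/√352.02 + 2.03/√20.01) = 0.04472/(0.04472 + 0.4538) = 0.0897.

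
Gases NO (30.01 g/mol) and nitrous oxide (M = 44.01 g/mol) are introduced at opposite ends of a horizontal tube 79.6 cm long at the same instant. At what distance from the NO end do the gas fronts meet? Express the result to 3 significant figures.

43.6 cm

Distances travelled in equal time are proportional to diffusion rates, so d_NO/d_N₂O = √(M_N₂O/M_NO) = √(44.01/30.01) = 1.211.
With d_NO + d_N₂O = 79.6 cm, d_N₂O = 79.6/(1 + 1.211) = 36.00 cm.
d_NO = 79.6 − 36.00 = 43.6 cm.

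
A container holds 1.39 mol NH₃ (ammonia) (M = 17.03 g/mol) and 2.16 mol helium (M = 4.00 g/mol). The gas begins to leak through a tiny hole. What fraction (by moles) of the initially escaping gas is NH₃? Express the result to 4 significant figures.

Rate_i ∝ x_i/√M_i (Graham's law weighted by mole fraction), so the effusate composition follows n_i/√M_i.
Mole fraction of NH₃ in the effusate = (n_NH₃/√M_NH₃) / (n_NH₃/√M_NH₃ + n_He/√M_He)
= (1.39/√17.03) / (1.39/√17.03 + 2.16/√4.00) = 0.3368/(0.3368 + 1.080) = 0.2377.

0.2377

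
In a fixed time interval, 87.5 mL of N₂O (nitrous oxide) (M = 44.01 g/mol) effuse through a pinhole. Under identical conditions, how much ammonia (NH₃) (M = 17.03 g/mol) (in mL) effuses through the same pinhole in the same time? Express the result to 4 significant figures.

From Graham's law, rate_NH₃/rate_N₂O = √(M_N₂O/M_NH₃) = √(44.01/17.03) = √2.584 = 1.608.
So the volume for NH₃ is 87.5 × 1.608 = 140.7 mL.

140.7 mL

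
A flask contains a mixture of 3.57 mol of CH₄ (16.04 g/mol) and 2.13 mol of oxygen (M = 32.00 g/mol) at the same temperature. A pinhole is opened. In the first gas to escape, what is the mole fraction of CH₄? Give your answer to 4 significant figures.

Rate_i ∝ x_i/√M_i (Graham's law weighted by mole fraction), so the effusate composition follows n_i/√M_i.
Mole fraction of CH₄ in the effusate = (n_CH₄/√M_CH₄) / (n_CH₄/√M_CH₄ + n_O₂/√M_O₂)
= (3.57/√16.04) / (3.57/√16.04 + 2.13/√32.00) = 0.8914/(0.8914 + 0.3765) = 0.7030.

0.7030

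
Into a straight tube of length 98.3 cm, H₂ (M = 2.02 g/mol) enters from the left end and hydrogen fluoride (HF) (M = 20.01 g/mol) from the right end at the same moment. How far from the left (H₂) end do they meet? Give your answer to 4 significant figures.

74.60 cm

In equal time, each gas travels a distance ∝ its rate ∝ 1/√M, so d_H₂/d_HF = √(M_HF/M_H₂) = √(20.01/2.02) = 3.147.
With d_H₂ + d_HF = 98.3 cm, d_HF = 98.3/(1 + 3.147) = 23.70 cm.
d_H₂ = 98.3 − 23.70 = 74.60 cm.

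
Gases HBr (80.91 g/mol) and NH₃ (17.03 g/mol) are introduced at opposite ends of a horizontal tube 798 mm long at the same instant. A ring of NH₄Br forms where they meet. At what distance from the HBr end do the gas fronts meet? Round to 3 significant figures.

251 mm

The fronts meet when d_HBr + d_NH₃ = L with d_HBr/d_NH₃ = √(M_NH₃/M_HBr) (Graham's law). Here √(M_NH₃/M_HBr) = √(17.03/80.91) = 0.4588.
With d_HBr + d_NH₃ = 798 mm, d_NH₃ = 798/(1 + 0.4588) = 547.0 mm.
d_HBr = 798 − 547.0 = 251 mm.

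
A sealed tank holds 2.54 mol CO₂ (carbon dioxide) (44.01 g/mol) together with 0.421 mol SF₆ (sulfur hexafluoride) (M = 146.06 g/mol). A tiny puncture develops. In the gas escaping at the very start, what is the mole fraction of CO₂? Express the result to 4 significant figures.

0.9166

The effusion rate of species i is ∝ p_i/√M_i ∝ n_i/√M_i.
Mole fraction of CO₂ in the effusate = (n_CO₂/√M_CO₂) / (n_CO₂/√M_CO₂ + n_SF₆/√M_SF₆)
= (2.54/√44.01) / (2.54/√44.01 + 0.421/√146.06) = 0.3829/(0.3829 + 0.03484) = 0.9166.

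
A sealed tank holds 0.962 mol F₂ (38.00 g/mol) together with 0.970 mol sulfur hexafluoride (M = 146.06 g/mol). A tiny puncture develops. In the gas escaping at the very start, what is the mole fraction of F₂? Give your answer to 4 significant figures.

0.6604

Effusion rate of each component ∝ n_i/√M_i (partial pressure × 1/√M).
So x_F₂ in the escaping gas = (n_F₂/√M_F₂) / Σ(n_i/√M_i)
= (0.962/√38.00) / (0.962/√38.00 + 0.970/√146.06) = 0.1561/(0.1561 + 0.08026) = 0.6604.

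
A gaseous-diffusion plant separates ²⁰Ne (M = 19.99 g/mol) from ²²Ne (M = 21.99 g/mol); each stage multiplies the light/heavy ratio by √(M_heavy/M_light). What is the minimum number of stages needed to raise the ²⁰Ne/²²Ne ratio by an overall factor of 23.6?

67

Single-stage factor α = √(21.99/19.99), so ln α = ½ ln(1.10005) = 0.04768.
Need α^N ≥ 23.6 ⇒ N ≥ ln(23.6) / ln α = 3.161 / 0.04768 = 66.30.
Rounding up, N = 67 stages.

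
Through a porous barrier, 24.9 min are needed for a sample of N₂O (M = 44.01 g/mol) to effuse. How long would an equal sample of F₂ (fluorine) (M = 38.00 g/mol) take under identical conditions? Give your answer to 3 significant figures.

23.1 min

By Graham's law, t_F₂/t_N₂O = √(M_F₂/M_N₂O) = √(38.00/44.01) = √0.8634 = 0.9292.
So the time for F₂ is 24.9 × 0.9292 = 23.1 min.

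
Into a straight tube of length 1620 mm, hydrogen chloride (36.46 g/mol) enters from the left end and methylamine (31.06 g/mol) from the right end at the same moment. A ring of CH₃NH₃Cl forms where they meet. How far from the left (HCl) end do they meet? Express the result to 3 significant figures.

The fronts meet when d_HCl + d_CH₃NH₂ = L with d_HCl/d_CH₃NH₂ = √(M_CH₃NH₂/M_HCl) (Graham's law). Here √(M_CH₃NH₂/M_HCl) = √(31.06/36.46) = 0.9230.
With d_HCl + d_CH₃NH₂ = 1620 mm, d_CH₃NH₂ = 1620/(1 + 0.9230) = 842.4 mm.
d_HCl = 1620 − 842.4 = 778 mm.

778 mm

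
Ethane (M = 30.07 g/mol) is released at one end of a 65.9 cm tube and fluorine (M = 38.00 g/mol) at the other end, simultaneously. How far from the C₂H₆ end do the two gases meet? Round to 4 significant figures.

34.88 cm

In equal time, each gas travels a distance ∝ its rate ∝ 1/√M, so d_C₂H₆/d_F₂ = √(M_F₂/M_C₂H₆) = √(38.00/30.07) = 1.124.
With d_C₂H₆ + d_F₂ = 65.9 cm, d_F₂ = 65.9/(1 + 1.124) = 31.02 cm.
d_C₂H₆ = 65.9 − 31.02 = 34.88 cm.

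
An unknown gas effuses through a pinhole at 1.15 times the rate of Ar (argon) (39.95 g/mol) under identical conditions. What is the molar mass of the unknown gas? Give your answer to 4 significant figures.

30.21 g/mol

From Graham's law, rate_X/rate_Ar = √(M_Ar/M_X).
1.15 = √(39.95/M_X)
M_X = 39.95 / 1.15² = 39.95 / 1.322 = 30.21 g/mol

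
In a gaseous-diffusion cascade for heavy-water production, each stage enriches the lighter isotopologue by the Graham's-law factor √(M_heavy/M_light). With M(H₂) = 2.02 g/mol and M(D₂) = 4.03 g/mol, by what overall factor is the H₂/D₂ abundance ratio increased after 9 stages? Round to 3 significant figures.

Overall factor = α^9 with α = √(4.03/2.02), i.e. (4.03/2.02)^(9/2).
= 1.99505^(9/2) = 22.4.

22.4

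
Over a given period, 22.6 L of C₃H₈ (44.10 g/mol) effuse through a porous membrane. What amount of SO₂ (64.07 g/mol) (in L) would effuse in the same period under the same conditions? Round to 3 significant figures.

Graham's law gives rate_SO₂/rate_C₃H₈ = √(M_C₃H₈/M_SO₂) = √(44.10/64.07) = √0.6883 = 0.8296.
So the volume for SO₂ is 22.6 × 0.8296 = 18.7 L.

18.7 L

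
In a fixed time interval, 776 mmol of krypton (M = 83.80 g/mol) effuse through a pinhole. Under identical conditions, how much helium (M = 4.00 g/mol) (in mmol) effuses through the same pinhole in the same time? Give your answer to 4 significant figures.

By Graham's law, rate_He/rate_Kr = √(M_Kr/M_He) = √(83.80/4.00) = √20.95 = 4.577.
So the amount for He is 776 × 4.577 = 3552 mmol.

3552 mmol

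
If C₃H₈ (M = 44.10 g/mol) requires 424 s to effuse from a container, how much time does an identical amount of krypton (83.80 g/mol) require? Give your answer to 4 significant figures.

584.5 s

Graham's law gives t_Kr/t_C₃H₈ = √(M_Kr/M_C₃H₈) = √(83.80/44.10) = √1.900 = 1.378.
So the time for Kr is 424 × 1.378 = 584.5 s.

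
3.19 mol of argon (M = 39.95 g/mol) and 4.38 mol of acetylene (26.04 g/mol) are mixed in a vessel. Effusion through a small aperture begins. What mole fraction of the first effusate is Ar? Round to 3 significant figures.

Effusion rate of each component ∝ n_i/√M_i (partial pressure × 1/√M).
x_Ar(eff) = (n_Ar/√M_Ar) / (n_Ar/√M_Ar + n_C₂H₂/√M_C₂H₂)
= (3.19/√39.95) / (3.19/√39.95 + 4.38/√26.04) = 0.5047/(0.5047 + 0.8583) = 0.370.

0.370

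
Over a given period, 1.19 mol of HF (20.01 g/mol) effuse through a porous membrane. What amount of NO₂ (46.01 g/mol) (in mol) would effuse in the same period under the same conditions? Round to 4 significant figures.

0.7848 mol

From Graham's law, rate_NO₂/rate_HF = √(M_HF/M_NO₂) = √(20.01/46.01) = √0.4349 = 0.6595.
So the amount for NO₂ is 1.19 × 0.6595 = 0.7848 mol.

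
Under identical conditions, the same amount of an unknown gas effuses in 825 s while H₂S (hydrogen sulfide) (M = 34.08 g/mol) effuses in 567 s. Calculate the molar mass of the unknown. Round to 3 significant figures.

Since effusion rate ∝ 1/√M, t_X/t_H₂S = √(M_X/M_H₂S).
825/567 = 1.455 = √(M_X/34.08)
M_X = 34.08 × 1.455² = 34.08 × 2.117 = 72.2 g/mol

72.2 g/mol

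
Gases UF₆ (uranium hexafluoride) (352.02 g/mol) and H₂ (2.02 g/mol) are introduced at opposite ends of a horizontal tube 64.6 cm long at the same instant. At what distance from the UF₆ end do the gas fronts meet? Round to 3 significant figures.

4.55 cm

Graham's law gives d_UF₆/d_H₂ = rate_UF₆/rate_H₂ = √(M_H₂/M_UF₆) = √(2.02/352.02) = 0.07575.
With d_UF₆ + d_H₂ = 64.6 cm, d_H₂ = 64.6/(1 + 0.07575) = 60.05 cm.
d_UF₆ = 64.6 − 60.05 = 4.55 cm.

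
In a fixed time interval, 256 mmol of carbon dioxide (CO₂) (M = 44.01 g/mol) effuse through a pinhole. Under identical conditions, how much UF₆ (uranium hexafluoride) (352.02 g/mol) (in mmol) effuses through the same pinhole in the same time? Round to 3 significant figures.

By Graham's law, rate_UF₆/rate_CO₂ = √(M_CO₂/M_UF₆) = √(44.01/352.02) = √0.1250 = 0.3536.
So the amount for UF₆ is 256 × 0.3536 = 90.5 mmol.

90.5 mmol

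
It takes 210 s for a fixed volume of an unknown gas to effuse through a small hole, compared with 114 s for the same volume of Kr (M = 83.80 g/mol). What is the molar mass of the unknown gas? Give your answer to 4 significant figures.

284.4 g/mol

Graham's law gives t_X/t_Kr = √(M_X/M_Kr).
210/114 = 1.842 = √(M_X/83.80)
M_X = 83.80 × 1.842² = 83.80 × 3.393 = 284.4 g/mol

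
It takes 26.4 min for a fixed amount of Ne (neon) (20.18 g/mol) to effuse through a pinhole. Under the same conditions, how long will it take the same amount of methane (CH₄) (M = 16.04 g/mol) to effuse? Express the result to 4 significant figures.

23.54 min

From Graham's law, t_CH₄/t_Ne = √(M_CH₄/M_Ne) = √(16.04/20.18) = √0.7948 = 0.8915.
So the time for CH₄ is 26.4 × 0.8915 = 23.54 min.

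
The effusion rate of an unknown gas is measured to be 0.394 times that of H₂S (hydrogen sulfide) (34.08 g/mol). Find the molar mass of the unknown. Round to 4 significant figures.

219.5 g/mol

By Graham's law, rate_X/rate_H₂S = √(M_H₂S/M_X).
0.394 = √(34.08/M_X)
M_X = 34.08 / 0.394² = 34.08 / 0.1552 = 219.5 g/mol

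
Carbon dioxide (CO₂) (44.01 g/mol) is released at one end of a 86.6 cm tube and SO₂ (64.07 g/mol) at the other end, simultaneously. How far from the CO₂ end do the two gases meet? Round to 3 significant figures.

47.4 cm

Distances travelled in equal time are proportional to diffusion rates, so d_CO₂/d_SO₂ = √(M_SO₂/M_CO₂) = √(64.07/44.01) = 1.207.
With d_CO₂ + d_SO₂ = 86.6 cm, d_SO₂ = 86.6/(1 + 1.207) = 39.25 cm.
d_CO₂ = 86.6 − 39.25 = 47.4 cm.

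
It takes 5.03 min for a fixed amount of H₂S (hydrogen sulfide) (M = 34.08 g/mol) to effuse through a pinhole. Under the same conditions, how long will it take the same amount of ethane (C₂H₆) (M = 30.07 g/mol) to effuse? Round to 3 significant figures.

Since effusion rate ∝ 1/√M, t_C₂H₆/t_H₂S = √(M_C₂H₆/M_H₂S) = √(30.07/34.08) = √0.8823 = 0.9393.
So the time for C₂H₆ is 5.03 × 0.9393 = 4.72 min.

4.72 min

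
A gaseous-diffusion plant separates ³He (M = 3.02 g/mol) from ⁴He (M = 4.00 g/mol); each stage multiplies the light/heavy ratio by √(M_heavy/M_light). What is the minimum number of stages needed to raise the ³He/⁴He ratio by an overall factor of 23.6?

23

With α = √(4.00/3.02) per stage, ln α = ½ ln(1.32450) = 0.1405.
Need α^N ≥ 23.6 ⇒ N ≥ ln(23.6) / ln α = 3.161 / 0.1405 = 22.50.
Rounding up, N = 23 stages.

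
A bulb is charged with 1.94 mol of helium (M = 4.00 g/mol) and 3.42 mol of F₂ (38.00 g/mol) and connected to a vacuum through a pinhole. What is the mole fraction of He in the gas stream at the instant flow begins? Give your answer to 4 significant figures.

0.6362

Each component's effusion rate ∝ (its partial pressure)·(1/√M) ∝ n_i/√M_i.
x_He(eff) = (n_He/√M_He) / (n_He/√M_He + n_F₂/√M_F₂)
= (1.94/√4.00) / (1.94/√4.00 + 3.42/√38.00) = 0.9700/(0.9700 + 0.5548) = 0.6362.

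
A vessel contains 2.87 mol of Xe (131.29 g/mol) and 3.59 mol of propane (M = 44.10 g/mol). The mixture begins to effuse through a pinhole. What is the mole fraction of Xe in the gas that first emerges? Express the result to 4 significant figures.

Rate_i ∝ x_i/√M_i (Graham's law weighted by mole fraction), so the effusate composition follows n_i/√M_i.
x_Xe(eff) = (n_Xe/√M_Xe) / (n_Xe/√M_Xe + n_C₃H₈/√M_C₃H₈)
= (2.87/√131.29) / (2.87/√131.29 + 3.59/√44.10) = 0.2505/(0.2505 + 0.5406) = 0.3166.

0.3166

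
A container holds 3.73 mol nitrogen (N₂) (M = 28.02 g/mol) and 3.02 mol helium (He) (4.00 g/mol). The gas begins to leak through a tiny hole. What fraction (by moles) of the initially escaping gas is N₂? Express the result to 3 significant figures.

Each component's effusion rate ∝ (its partial pressure)·(1/√M) ∝ n_i/√M_i.
Mole fraction of N₂ in the effusate = (n_N₂/√M_N₂) / (n_N₂/√M_N₂ + n_He/√M_He)
= (3.73/√28.02) / (3.73/√28.02 + 3.02/√4.00) = 0.7047/(0.7047 + 1.510) = 0.318.

0.318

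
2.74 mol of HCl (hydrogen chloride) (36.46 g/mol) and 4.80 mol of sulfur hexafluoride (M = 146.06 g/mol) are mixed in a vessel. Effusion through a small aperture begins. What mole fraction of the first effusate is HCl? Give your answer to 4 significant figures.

0.5333

Rate_i ∝ x_i/√M_i (Graham's law weighted by mole fraction), so the effusate composition follows n_i/√M_i.
x_HCl(eff) = (n_HCl/√M_HCl) / (n_HCl/√M_HCl + n_SF₆/√M_SF₆)
= (2.74/√36.46) / (2.74/√36.46 + 4.80/√146.06) = 0.4538/(0.4538 + 0.3972) = 0.5333.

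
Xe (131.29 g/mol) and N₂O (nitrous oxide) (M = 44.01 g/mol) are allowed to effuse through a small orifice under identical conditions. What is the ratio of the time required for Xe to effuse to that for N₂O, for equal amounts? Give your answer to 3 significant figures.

1.73

By Graham's law, t_Xe/t_N₂O = √(M_Xe/M_N₂O) = √(131.29/44.01) = √2.983 = 1.73.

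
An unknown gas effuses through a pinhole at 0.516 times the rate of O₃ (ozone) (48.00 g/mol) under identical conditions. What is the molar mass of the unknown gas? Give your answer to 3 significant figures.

From Graham's law, rate_X/rate_O₃ = √(M_O₃/M_X).
0.516 = √(48.00/M_X)
M_X = 48.00 / 0.516² = 48.00 / 0.2663 = 180 g/mol

180 g/mol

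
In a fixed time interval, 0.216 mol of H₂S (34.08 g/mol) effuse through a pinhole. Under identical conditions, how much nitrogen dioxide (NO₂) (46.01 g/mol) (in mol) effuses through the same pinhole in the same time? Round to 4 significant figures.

0.1859 mol

Since effusion rate ∝ 1/√M, rate_NO₂/rate_H₂S = √(M_H₂S/M_NO₂) = √(34.08/46.01) = √0.7407 = 0.8606.
So the amount for NO₂ is 0.216 × 0.8606 = 0.1859 mol.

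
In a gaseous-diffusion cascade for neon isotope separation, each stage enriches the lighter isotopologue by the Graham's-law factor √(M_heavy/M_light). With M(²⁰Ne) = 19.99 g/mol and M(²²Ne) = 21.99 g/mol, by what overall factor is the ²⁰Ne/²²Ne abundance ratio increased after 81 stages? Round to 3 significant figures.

47.6

The single-stage factor is √(M_heavy/M_light), so 81 stages give [√(21.99/19.99)]^81 = (21.99/19.99)^(81/2).
= 1.10005^(81/2) = 47.6.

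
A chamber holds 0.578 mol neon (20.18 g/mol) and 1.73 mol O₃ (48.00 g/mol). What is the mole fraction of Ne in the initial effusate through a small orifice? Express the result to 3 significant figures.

0.340

Rate_i ∝ x_i/√M_i (Graham's law weighted by mole fraction), so the effusate composition follows n_i/√M_i.
Mole fraction of Ne in the effusate = (n_Ne/√M_Ne) / (n_Ne/√M_Ne + n_O₃/√M_O₃)
= (0.578/√20.18) / (0.578/√20.18 + 1.73/√48.00) = 0.1287/(0.1287 + 0.2497) = 0.340.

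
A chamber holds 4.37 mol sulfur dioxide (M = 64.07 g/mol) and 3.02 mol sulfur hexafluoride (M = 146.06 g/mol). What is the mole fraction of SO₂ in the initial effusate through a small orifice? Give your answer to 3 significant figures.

Each component's effusion rate ∝ (its partial pressure)·(1/√M) ∝ n_i/√M_i.
x_SO₂(eff) = (n_SO₂/√M_SO₂) / (n_SO₂/√M_SO₂ + n_SF₆/√M_SF₆)
= (4.37/√64.07) / (4.37/√64.07 + 3.02/√146.06) = 0.5460/(0.5460 + 0.2499) = 0.686.

0.686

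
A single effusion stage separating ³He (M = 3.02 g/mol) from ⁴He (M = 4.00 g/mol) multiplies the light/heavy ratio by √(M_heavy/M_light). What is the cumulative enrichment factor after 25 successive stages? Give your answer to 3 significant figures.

Overall factor = α^25 with α = √(4.00/3.02), i.e. (4.00/3.02)^(25/2).
= 1.32450^(25/2) = 33.5.

33.5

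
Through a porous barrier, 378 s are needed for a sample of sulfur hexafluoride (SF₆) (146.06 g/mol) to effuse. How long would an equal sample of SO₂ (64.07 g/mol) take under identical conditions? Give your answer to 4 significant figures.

From Graham's law, t_SO₂/t_SF₆ = √(M_SO₂/M_SF₆) = √(64.07/146.06) = √0.4387 = 0.6623.
So the time for SO₂ is 378 × 0.6623 = 250.4 s.

250.4 s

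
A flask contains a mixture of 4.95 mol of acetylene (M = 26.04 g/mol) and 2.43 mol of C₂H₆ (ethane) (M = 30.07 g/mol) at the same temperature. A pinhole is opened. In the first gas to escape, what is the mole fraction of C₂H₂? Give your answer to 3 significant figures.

The effusion rate of species i is ∝ p_i/√M_i ∝ n_i/√M_i.
Mole fraction of C₂H₂ in the effusate = (n_C₂H₂/√M_C₂H₂) / (n_C₂H₂/√M_C₂H₂ + n_C₂H₆/√M_C₂H₆)
= (4.95/√26.04) / (4.95/√26.04 + 2.43/√30.07) = 0.9700/(0.9700 + 0.4431) = 0.686.

0.686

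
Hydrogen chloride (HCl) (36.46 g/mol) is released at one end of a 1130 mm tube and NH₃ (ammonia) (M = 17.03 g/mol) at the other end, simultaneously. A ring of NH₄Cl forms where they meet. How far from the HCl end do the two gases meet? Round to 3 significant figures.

459 mm

In equal time, each gas travels a distance ∝ its rate ∝ 1/√M, so d_HCl/d_NH₃ = √(M_NH₃/M_HCl) = √(17.03/36.46) = 0.6834.
With d_HCl + d_NH₃ = 1130 mm, d_NH₃ = 1130/(1 + 0.6834) = 671.2 mm.
d_HCl = 1130 − 671.2 = 459 mm.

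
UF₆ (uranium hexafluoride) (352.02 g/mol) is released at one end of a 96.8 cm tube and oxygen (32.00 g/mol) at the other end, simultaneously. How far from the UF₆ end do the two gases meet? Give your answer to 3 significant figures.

22.4 cm

The fronts meet when d_UF₆ + d_O₂ = L with d_UF₆/d_O₂ = √(M_O₂/M_UF₆) (Graham's law). Here √(M_O₂/M_UF₆) = √(32.00/352.02) = 0.3015.
With d_UF₆ + d_O₂ = 96.8 cm, d_O₂ = 96.8/(1 + 0.3015) = 74.38 cm.
d_UF₆ = 96.8 − 74.38 = 22.4 cm.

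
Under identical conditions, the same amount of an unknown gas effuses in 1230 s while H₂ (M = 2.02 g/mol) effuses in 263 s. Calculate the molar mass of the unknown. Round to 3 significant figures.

44.2 g/mol

Using Graham's law: t_X/t_H₂ = √(M_X/M_H₂).
1230/263 = 4.677 = √(M_X/2.02)
M_X = 2.02 × 4.677² = 2.02 × 21.87 = 44.2 g/mol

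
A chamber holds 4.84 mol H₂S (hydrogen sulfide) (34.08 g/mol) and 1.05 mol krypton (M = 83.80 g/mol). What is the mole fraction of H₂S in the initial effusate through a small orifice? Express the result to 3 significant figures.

0.878

Rate_i ∝ x_i/√M_i (Graham's law weighted by mole fraction), so the effusate composition follows n_i/√M_i.
So x_H₂S in the escaping gas = (n_H₂S/√M_H₂S) / Σ(n_i/√M_i)
= (4.84/√34.08) / (4.84/√34.08 + 1.05/√83.80) = 0.8291/(0.8291 + 0.1147) = 0.878.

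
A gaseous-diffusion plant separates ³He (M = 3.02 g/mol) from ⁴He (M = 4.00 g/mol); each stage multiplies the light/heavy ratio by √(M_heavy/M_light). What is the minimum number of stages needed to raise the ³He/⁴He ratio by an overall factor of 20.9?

22

Per stage α = (4.00/3.02)^(1/2) = 1.32450^0.5, giving ln α = 0.1405.
Need α^N ≥ 20.9 ⇒ N ≥ ln(20.9) / ln α = 3.040 / 0.1405 = 21.63.
So at least 22 stages are needed.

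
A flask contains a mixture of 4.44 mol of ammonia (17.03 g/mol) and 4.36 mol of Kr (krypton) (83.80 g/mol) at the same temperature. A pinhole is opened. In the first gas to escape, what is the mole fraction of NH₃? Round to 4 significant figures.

Effusion rate of each component ∝ n_i/√M_i (partial pressure × 1/√M).
x_NH₃(eff) = (n_NH₃/√M_NH₃) / (n_NH₃/√M_NH₃ + n_Kr/√M_Kr)
= (4.44/√17.03) / (4.44/√17.03 + 4.36/√83.80) = 1.076/(1.076 + 0.4763) = 0.6932.

0.6932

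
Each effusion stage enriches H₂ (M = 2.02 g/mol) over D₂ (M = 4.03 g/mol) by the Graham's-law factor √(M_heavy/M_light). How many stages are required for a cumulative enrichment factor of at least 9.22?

Per stage α = (4.03/2.02)^(1/2) = 1.99505^0.5, giving ln α = 0.3453.
Need α^N ≥ 9.22 ⇒ N ≥ ln(9.22) / ln α = 2.221 / 0.3453 = 6.43.
Rounding up, N = 7 stages.

7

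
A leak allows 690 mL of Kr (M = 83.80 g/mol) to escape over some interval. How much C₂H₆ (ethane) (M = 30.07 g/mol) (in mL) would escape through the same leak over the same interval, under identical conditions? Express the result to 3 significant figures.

1150 mL

Using Graham's law: rate_C₂H₆/rate_Kr = √(M_Kr/M_C₂H₆) = √(83.80/30.07) = √2.787 = 1.669.
So the volume for C₂H₆ is 690 × 1.669 = 1150 mL.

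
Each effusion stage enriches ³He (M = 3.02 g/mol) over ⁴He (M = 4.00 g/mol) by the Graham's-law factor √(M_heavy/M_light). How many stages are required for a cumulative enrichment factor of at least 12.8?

Per stage α = (4.00/3.02)^(1/2) = 1.32450^0.5, giving ln α = 0.1405.
Need α^N ≥ 12.8 ⇒ N ≥ ln(12.8) / ln α = 2.549 / 0.1405 = 18.14.
Rounding up, N = 19 stages.

19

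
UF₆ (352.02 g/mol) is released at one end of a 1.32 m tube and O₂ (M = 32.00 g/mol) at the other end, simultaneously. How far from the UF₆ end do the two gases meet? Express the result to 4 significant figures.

0.3058 m

The fronts meet when d_UF₆ + d_O₂ = L with d_UF₆/d_O₂ = √(M_O₂/M_UF₆) (Graham's law). Here √(M_O₂/M_UF₆) = √(32.00/352.02) = 0.3015.
With d_UF₆ + d_O₂ = 1.32 m, d_O₂ = 1.32/(1 + 0.3015) = 1.014 m.
d_UF₆ = 1.32 − 1.014 = 0.3058 m.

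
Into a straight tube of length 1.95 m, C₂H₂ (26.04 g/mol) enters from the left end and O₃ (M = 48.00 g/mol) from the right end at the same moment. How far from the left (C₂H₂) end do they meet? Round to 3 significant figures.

1.12 m

The fronts meet when d_C₂H₂ + d_O₃ = L with d_C₂H₂/d_O₃ = √(M_O₃/M_C₂H₂) (Graham's law). Here √(M_O₃/M_C₂H₂) = √(48.00/26.04) = 1.358.
With d_C₂H₂ + d_O₃ = 1.95 m, d_O₃ = 1.95/(1 + 1.358) = 0.8271 m.
d_C₂H₂ = 1.95 − 0.8271 = 1.12 m.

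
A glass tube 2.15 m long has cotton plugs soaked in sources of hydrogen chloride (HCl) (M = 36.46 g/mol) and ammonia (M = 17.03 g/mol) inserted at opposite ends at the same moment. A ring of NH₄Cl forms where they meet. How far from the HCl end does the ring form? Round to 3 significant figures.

In equal time, each gas travels a distance ∝ its rate ∝ 1/√M, so d_HCl/d_NH₃ = √(M_NH₃/M_HCl) = √(17.03/36.46) = 0.6834.
With d_HCl + d_NH₃ = 2.15 m, d_NH₃ = 2.15/(1 + 0.6834) = 1.277 m.
d_HCl = 2.15 − 1.277 = 0.873 m.

0.873 m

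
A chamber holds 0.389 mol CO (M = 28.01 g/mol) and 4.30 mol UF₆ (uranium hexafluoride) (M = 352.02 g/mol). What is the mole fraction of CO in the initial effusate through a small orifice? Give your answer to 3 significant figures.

0.243

Effusion rate of each component ∝ n_i/√M_i (partial pressure × 1/√M).
So x_CO in the escaping gas = (n_CO/√M_CO) / Σ(n_i/√M_i)
= (0.389/√28.01) / (0.389/√28.01 + 4.30/√352.02) = 0.07350/(0.07350 + 0.2292) = 0.243.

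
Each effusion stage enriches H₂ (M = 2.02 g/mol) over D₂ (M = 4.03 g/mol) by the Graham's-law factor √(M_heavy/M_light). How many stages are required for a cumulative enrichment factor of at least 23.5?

With α = √(4.03/2.02) per stage, ln α = ½ ln(1.99505) = 0.3453.
Need α^N ≥ 23.5 ⇒ N ≥ ln(23.5) / ln α = 3.157 / 0.3453 = 9.14.
Minimum whole number of stages: N = 10.

10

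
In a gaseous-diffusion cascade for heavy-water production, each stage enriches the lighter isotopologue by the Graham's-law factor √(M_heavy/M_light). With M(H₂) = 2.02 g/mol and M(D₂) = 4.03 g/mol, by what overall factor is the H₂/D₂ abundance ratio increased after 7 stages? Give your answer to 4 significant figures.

Each stage multiplies the ratio by α = √(4.03/2.02), so after 7 stages the overall factor is α^7 = (4.03/2.02)^(7/2).
= 1.99505^(7/2) = 11.22.

11.22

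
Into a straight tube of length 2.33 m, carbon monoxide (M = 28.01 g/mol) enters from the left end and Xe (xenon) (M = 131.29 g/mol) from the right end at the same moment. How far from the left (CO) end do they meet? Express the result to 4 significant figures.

Graham's law gives d_CO/d_Xe = rate_CO/rate_Xe = √(M_Xe/M_CO) = √(131.29/28.01) = 2.165.
With d_CO + d_Xe = 2.33 m, d_Xe = 2.33/(1 + 2.165) = 0.7362 m.
d_CO = 2.33 − 0.7362 = 1.594 m.

1.594 m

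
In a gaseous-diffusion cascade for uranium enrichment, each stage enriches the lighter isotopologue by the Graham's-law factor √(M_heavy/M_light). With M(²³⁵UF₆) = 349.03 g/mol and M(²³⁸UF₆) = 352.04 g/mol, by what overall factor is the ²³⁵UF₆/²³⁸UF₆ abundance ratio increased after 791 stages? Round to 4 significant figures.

The single-stage factor is √(M_heavy/M_light), so 791 stages give [√(352.04/349.03)]^791 = (352.04/349.03)^(791/2).
= 1.00862^(791/2) = 29.85.

29.85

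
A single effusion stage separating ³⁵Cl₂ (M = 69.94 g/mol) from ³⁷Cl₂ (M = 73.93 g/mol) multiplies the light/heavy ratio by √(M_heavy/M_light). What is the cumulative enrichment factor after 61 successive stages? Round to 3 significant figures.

5.43

After 61 stages the ratio has grown by (√(73.93/69.94))^61 = (73.93/69.94)^(61/2).
= 1.05705^(61/2) = 5.43.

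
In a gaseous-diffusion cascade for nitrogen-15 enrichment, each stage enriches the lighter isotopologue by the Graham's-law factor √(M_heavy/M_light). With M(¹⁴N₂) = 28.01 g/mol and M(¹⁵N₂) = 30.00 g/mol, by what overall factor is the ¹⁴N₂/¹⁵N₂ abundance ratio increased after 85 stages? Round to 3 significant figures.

18.5

Overall factor = α^85 with α = √(30.00/28.01), i.e. (30.00/28.01)^(85/2).
= 1.07105^(85/2) = 18.5.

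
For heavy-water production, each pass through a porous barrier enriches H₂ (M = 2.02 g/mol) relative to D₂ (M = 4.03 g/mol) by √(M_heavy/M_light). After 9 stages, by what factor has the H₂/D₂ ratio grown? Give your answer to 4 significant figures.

22.38

Each stage multiplies the ratio by α = √(4.03/2.02), so after 9 stages the overall factor is α^9 = (4.03/2.02)^(9/2).
= 1.99505^(9/2) = 22.38.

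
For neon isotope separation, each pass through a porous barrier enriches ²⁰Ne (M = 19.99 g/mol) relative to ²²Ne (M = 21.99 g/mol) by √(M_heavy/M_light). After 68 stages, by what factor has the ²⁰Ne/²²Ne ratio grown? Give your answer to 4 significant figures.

Each stage multiplies the ratio by α = √(21.99/19.99), so after 68 stages the overall factor is α^68 = (21.99/19.99)^(68/2).
= 1.10005^34 = 25.59.

25.59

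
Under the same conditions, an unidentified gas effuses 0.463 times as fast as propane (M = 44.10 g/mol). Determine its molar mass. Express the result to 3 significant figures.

206 g/mol

Graham's law gives rate_X/rate_C₃H₈ = √(M_C₃H₈/M_X).
0.463 = √(44.10/M_X)
M_X = 44.10 / 0.463² = 44.10 / 0.2144 = 206 g/mol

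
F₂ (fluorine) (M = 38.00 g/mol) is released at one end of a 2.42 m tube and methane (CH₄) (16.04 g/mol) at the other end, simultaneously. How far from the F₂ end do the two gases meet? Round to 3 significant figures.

In equal time, each gas travels a distance ∝ its rate ∝ 1/√M, so d_F₂/d_CH₄ = √(M_CH₄/M_F₂) = √(16.04/38.00) = 0.6497.
With d_F₂ + d_CH₄ = 2.42 m, d_CH₄ = 2.42/(1 + 0.6497) = 1.467 m.
d_F₂ = 2.42 − 1.467 = 0.953 m.

0.953 m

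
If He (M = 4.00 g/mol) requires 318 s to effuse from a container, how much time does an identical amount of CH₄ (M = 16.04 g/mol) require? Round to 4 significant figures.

636.8 s

By Graham's law, t_CH₄/t_He = √(M_CH₄/M_He) = √(16.04/4.00) = √4.010 = 2.002.
So the time for CH₄ is 318 × 2.002 = 636.8 s.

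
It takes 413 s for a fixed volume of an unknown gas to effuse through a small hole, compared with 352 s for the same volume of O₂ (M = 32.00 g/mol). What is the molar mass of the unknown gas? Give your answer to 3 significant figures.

Since effusion rate ∝ 1/√M, t_X/t_O₂ = √(M_X/M_O₂).
413/352 = 1.173 = √(M_X/32.00)
M_X = 32.00 × 1.173² = 32.00 × 1.377 = 44.1 g/mol

44.1 g/mol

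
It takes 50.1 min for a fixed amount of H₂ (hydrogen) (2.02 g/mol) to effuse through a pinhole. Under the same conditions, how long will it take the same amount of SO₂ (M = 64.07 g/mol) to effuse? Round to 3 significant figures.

282 min

By Graham's law, t_SO₂/t_H₂ = √(M_SO₂/M_H₂) = √(64.07/2.02) = √31.72 = 5.632.
So the time for SO₂ is 50.1 × 5.632 = 282 min.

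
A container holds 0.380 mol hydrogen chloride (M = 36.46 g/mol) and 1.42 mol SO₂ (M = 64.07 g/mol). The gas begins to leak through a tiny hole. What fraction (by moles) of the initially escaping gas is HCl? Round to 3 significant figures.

0.262

The effusion rate of species i is ∝ p_i/√M_i ∝ n_i/√M_i.
So x_HCl in the escaping gas = (n_HCl/√M_HCl) / Σ(n_i/√M_i)
= (0.380/√36.46) / (0.380/√36.46 + 1.42/√64.07) = 0.06293/(0.06293 + 0.1774) = 0.262.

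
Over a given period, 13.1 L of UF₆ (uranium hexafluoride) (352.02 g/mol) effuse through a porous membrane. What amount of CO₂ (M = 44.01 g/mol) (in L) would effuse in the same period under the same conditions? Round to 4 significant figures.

From Graham's law, rate_CO₂/rate_UF₆ = √(M_UF₆/M_CO₂) = √(352.02/44.01) = √7.999 = 2.828.
So the volume for CO₂ is 13.1 × 2.828 = 37.05 L.

37.05 L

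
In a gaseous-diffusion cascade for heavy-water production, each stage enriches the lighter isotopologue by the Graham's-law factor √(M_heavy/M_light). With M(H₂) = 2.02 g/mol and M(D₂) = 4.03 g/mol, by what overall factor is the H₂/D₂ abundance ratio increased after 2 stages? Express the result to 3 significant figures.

2.00

The single-stage factor is √(M_heavy/M_light), so 2 stages give [√(4.03/2.02)]^2 = (4.03/2.02)^(2/2).
= 1.99505^1 = 2.00.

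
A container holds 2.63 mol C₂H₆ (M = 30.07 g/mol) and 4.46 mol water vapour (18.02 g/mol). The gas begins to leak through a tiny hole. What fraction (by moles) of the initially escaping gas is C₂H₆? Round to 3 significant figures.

0.313

Each component's effusion rate ∝ (its partial pressure)·(1/√M) ∝ n_i/√M_i.
Mole fraction of C₂H₆ in the effusate = (n_C₂H₆/√M_C₂H₆) / (n_C₂H₆/√M_C₂H₆ + n_H₂O/√M_H₂O)
= (2.63/√30.07) / (2.63/√30.07 + 4.46/√18.02) = 0.4796/(0.4796 + 1.051) = 0.313.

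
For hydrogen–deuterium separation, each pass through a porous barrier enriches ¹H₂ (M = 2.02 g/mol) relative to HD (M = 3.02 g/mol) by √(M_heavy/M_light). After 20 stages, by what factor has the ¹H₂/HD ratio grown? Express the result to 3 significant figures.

55.8

The single-stage factor is √(M_heavy/M_light), so 20 stages give [√(3.02/2.02)]^20 = (3.02/2.02)^(20/2).
= 1.49505^10 = 55.8.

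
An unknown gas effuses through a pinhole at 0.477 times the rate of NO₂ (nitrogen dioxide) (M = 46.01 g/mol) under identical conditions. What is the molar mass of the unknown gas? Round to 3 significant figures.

Using Graham's law: rate_X/rate_NO₂ = √(M_NO₂/M_X).
0.477 = √(46.01/M_X)
M_X = 46.01 / 0.477² = 46.01 / 0.2275 = 202 g/mol

202 g/mol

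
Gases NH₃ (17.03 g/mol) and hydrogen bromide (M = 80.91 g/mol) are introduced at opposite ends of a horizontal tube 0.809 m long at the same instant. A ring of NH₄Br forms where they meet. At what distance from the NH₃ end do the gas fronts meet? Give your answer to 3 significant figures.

The fronts meet when d_NH₃ + d_HBr = L with d_NH₃/d_HBr = √(M_HBr/M_NH₃) (Graham's law). Here √(M_HBr/M_NH₃) = √(80.91/17.03) = 2.180.
With d_NH₃ + d_HBr = 0.809 m, d_HBr = 0.809/(1 + 2.180) = 0.2544 m.
d_NH₃ = 0.809 − 0.2544 = 0.555 m.

0.555 m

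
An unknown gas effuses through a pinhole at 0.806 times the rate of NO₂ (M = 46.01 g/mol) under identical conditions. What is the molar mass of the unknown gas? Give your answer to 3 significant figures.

Since effusion rate ∝ 1/√M, rate_X/rate_NO₂ = √(M_NO₂/M_X).
0.806 = √(46.01/M_X)
M_X = 46.01 / 0.806² = 46.01 / 0.6496 = 70.8 g/mol

70.8 g/mol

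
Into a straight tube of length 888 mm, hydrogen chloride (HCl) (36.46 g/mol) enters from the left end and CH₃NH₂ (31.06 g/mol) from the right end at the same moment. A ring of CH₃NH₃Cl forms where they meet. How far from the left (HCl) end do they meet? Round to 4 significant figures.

426.2 mm

Distances travelled in equal time are proportional to diffusion rates, so d_HCl/d_CH₃NH₂ = √(M_CH₃NH₂/M_HCl) = √(31.06/36.46) = 0.9230.
With d_HCl + d_CH₃NH₂ = 888 mm, d_CH₃NH₂ = 888/(1 + 0.9230) = 461.8 mm.
d_HCl = 888 − 461.8 = 426.2 mm.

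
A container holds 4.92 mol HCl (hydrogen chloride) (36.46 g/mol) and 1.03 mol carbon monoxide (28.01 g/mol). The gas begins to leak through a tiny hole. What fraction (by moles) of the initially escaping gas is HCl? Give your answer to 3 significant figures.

0.807

Effusion rate of each component ∝ n_i/√M_i (partial pressure × 1/√M).
x_HCl(eff) = (n_HCl/√M_HCl) / (n_HCl/√M_HCl + n_CO/√M_CO)
= (4.92/√36.46) / (4.92/√36.46 + 1.03/√28.01) = 0.8148/(0.8148 + 0.1946) = 0.807.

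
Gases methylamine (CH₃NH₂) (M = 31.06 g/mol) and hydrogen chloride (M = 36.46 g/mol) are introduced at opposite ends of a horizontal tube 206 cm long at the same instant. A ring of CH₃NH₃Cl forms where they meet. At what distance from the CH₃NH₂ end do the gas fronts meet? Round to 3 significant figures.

The fronts meet when d_CH₃NH₂ + d_HCl = L with d_CH₃NH₂/d_HCl = √(M_HCl/M_CH₃NH₂) (Graham's law). Here √(M_HCl/M_CH₃NH₂) = √(36.46/31.06) = 1.083.
With d_CH₃NH₂ + d_HCl = 206 cm, d_HCl = 206/(1 + 1.083) = 98.87 cm.
d_CH₃NH₂ = 206 − 98.87 = 107 cm.

107 cm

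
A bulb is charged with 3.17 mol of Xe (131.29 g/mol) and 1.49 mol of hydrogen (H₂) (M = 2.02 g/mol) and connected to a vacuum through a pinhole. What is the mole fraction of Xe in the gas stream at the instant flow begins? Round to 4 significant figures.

Rate_i ∝ x_i/√M_i (Graham's law weighted by mole fraction), so the effusate composition follows n_i/√M_i.
So x_Xe in the escaping gas = (n_Xe/√M_Xe) / Σ(n_i/√M_i)
= (3.17/√131.29) / (3.17/√131.29 + 1.49/√2.02) = 0.2767/(0.2767 + 1.048) = 0.2088.

0.2088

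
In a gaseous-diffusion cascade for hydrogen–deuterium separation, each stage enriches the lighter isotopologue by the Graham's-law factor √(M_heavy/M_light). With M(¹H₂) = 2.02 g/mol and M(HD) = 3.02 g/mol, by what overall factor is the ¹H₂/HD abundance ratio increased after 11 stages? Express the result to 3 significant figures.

The single-stage factor is √(M_heavy/M_light), so 11 stages give [√(3.02/2.02)]^11 = (3.02/2.02)^(11/2).
= 1.49505^(11/2) = 9.13.

9.13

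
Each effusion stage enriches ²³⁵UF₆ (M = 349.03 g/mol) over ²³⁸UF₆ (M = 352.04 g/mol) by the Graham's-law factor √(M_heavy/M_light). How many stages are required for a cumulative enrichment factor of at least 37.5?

Single-stage factor α = √(352.04/349.03), so ln α = ½ ln(1.00862) = 0.004293.
Need α^N ≥ 37.5 ⇒ N ≥ ln(37.5) / ln α = 3.624 / 0.004293 = 844.15.
Rounding up, N = 845 stages.

845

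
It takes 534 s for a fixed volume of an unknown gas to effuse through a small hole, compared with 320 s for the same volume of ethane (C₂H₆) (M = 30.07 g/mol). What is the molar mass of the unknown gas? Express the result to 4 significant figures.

By Graham's law, t_X/t_C₂H₆ = √(M_X/M_C₂H₆).
534/320 = 1.669 = √(M_X/30.07)
M_X = 30.07 × 1.669² = 30.07 × 2.785 = 83.74 g/mol

83.74 g/mol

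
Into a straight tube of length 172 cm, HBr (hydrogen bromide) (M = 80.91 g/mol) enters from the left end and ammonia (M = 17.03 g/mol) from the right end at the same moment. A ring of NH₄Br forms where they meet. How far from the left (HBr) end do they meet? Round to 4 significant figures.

Graham's law gives d_HBr/d_NH₃ = rate_HBr/rate_NH₃ = √(M_NH₃/M_HBr) = √(17.03/80.91) = 0.4588.
With d_HBr + d_NH₃ = 172 cm, d_NH₃ = 172/(1 + 0.4588) = 117.9 cm.
d_HBr = 172 − 117.9 = 54.09 cm.

54.09 cm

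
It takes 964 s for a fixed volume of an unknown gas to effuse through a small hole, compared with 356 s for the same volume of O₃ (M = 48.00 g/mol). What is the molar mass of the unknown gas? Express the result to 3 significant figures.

352 g/mol

From Graham's law, t_X/t_O₃ = √(M_X/M_O₃).
964/356 = 2.708 = √(M_X/48.00)
M_X = 48.00 × 2.708² = 48.00 × 7.333 = 352 g/mol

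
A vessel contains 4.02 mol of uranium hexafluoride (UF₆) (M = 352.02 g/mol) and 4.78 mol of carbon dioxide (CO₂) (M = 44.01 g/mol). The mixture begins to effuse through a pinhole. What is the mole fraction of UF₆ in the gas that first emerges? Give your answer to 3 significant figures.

0.229

The effusion rate of species i is ∝ p_i/√M_i ∝ n_i/√M_i.
x_UF₆(eff) = (n_UF₆/√M_UF₆) / (n_UF₆/√M_UF₆ + n_CO₂/√M_CO₂)
= (4.02/√352.02) / (4.02/√352.02 + 4.78/√44.01) = 0.2143/(0.2143 + 0.7205) = 0.229.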